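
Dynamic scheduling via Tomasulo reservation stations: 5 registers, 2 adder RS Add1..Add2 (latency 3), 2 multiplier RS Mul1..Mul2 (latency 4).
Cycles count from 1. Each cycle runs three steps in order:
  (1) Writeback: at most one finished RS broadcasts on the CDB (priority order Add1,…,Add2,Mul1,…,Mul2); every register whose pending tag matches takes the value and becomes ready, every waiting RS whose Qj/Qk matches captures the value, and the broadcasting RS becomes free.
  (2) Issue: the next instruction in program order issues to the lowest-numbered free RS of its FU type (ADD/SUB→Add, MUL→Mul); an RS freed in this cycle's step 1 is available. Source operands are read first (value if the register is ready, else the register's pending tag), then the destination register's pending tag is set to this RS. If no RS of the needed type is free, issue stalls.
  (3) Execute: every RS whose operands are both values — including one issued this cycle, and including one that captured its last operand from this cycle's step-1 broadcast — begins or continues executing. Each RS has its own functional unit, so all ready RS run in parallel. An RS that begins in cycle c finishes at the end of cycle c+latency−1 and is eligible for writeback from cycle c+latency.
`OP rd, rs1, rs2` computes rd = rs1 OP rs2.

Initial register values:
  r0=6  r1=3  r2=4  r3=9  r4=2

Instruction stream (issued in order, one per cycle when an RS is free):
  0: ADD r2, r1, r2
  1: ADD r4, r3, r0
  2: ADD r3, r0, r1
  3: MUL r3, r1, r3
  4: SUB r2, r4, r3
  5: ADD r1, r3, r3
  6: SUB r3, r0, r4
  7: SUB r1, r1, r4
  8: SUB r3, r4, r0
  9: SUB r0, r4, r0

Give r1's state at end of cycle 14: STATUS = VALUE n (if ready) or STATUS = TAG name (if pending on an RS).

STATUS = VALUE 54

cycle 1: issue ADD r2<-Add1 // r0:6,r1:3,r2:Add1,r3:9,r4:2
cycle 2: issue ADD r4<-Add2 // r0:6,r1:3,r2:Add1,r3:9,r4:Add2
cycle 3: stall // r0:6,r1:3,r2:Add1,r3:9,r4:Add2
cycle 4: CDB Add1=7; issue ADD r3<-Add1 // r0:6,r1:3,r2:7,r3:Add1,r4:Add2
cycle 5: CDB Add2=15; issue MUL r3<-Mul1 // r0:6,r1:3,r2:7,r3:Mul1,r4:15
cycle 6: issue SUB r2<-Add2 // r0:6,r1:3,r2:Add2,r3:Mul1,r4:15
cycle 7: CDB Add1=9; issue ADD r1<-Add1 // r0:6,r1:Add1,r2:Add2,r3:Mul1,r4:15
cycle 8: stall // r0:6,r1:Add1,r2:Add2,r3:Mul1,r4:15
cycle 9: stall // r0:6,r1:Add1,r2:Add2,r3:Mul1,r4:15
cycle 10: stall // r0:6,r1:Add1,r2:Add2,r3:Mul1,r4:15
cycle 11: CDB Mul1=27; stall // r0:6,r1:Add1,r2:Add2,r3:27,r4:15
cycle 12: stall // r0:6,r1:Add1,r2:Add2,r3:27,r4:15
cycle 13: stall // r0:6,r1:Add1,r2:Add2,r3:27,r4:15
cycle 14: CDB Add1=54; issue SUB r3<-Add1 // r0:6,r1:54,r2:Add2,r3:Add1,r4:15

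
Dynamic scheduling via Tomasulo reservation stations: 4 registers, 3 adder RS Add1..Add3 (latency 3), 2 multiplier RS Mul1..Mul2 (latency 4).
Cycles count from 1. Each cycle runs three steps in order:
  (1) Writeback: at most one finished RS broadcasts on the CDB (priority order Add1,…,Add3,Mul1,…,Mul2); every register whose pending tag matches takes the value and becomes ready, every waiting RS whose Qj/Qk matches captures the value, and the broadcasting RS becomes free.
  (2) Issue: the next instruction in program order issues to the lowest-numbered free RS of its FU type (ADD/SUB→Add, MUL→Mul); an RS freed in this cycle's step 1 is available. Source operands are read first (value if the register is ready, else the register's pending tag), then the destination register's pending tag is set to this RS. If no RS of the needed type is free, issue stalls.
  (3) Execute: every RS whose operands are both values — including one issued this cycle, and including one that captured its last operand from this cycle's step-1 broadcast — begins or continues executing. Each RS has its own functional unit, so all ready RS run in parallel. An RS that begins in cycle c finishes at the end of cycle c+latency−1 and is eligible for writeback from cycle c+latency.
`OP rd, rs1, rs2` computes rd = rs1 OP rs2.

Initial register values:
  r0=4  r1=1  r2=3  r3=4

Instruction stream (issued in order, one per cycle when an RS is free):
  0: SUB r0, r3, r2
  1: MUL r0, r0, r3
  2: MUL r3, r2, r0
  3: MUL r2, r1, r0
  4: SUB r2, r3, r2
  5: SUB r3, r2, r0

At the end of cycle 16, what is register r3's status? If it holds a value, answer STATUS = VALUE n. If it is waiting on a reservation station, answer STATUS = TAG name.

c1: issue SUB r0<-Add1 | r0:Add1,r1:1,r2:3,r3:4
c2: issue MUL r0<-Mul1 | r0:Mul1,r1:1,r2:3,r3:4
c3: issue MUL r3<-Mul2 | r0:Mul1,r1:1,r2:3,r3:Mul2
c4: CDB Add1=1; stall | r0:Mul1,r1:1,r2:3,r3:Mul2
c5: stall | r0:Mul1,r1:1,r2:3,r3:Mul2
c6: stall | r0:Mul1,r1:1,r2:3,r3:Mul2
c7: stall | r0:Mul1,r1:1,r2:3,r3:Mul2
c8: CDB Mul1=4; issue MUL r2<-Mul1 | r0:4,r1:1,r2:Mul1,r3:Mul2
c9: issue SUB r2<-Add1 | r0:4,r1:1,r2:Add1,r3:Mul2
c10: issue SUB r3<-Add2 | r0:4,r1:1,r2:Add1,r3:Add2
c11: - | r0:4,r1:1,r2:Add1,r3:Add2
c12: CDB Mul1=4 | r0:4,r1:1,r2:Add1,r3:Add2
c13: CDB Mul2=12 | r0:4,r1:1,r2:Add1,r3:Add2
c14: - | r0:4,r1:1,r2:Add1,r3:Add2
c15: - | r0:4,r1:1,r2:Add1,r3:Add2
c16: CDB Add1=8 | r0:4,r1:1,r2:8,r3:Add2

STATUS = TAG Add2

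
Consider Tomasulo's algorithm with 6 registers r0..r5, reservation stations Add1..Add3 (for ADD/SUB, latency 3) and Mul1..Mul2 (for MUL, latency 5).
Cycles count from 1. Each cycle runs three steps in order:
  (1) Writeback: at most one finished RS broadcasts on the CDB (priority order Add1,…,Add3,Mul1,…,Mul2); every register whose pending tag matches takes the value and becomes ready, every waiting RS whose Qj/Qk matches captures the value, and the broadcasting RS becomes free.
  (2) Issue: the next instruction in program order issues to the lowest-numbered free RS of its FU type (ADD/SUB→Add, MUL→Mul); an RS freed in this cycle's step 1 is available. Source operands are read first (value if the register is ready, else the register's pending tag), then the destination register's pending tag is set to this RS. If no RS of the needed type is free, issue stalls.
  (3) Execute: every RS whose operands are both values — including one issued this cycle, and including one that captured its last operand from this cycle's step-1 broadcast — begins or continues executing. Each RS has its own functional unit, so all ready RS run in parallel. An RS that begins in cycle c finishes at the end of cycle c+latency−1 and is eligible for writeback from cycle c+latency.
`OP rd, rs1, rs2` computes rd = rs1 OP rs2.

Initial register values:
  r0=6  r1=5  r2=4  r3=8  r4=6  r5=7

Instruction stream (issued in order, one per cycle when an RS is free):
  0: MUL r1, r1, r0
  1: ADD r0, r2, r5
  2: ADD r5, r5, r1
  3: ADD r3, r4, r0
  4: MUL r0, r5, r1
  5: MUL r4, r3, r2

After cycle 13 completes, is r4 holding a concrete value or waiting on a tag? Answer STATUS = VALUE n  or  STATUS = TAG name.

cycle 1: issue MUL r1<-Mul1 // r0:6,r1:Mul1,r2:4,r3:8,r4:6,r5:7
cycle 2: issue ADD r0<-Add1 // r0:Add1,r1:Mul1,r2:4,r3:8,r4:6,r5:7
cycle 3: issue ADD r5<-Add2 // r0:Add1,r1:Mul1,r2:4,r3:8,r4:6,r5:Add2
cycle 4: issue ADD r3<-Add3 // r0:Add1,r1:Mul1,r2:4,r3:Add3,r4:6,r5:Add2
cycle 5: CDB Add1=11; issue MUL r0<-Mul2 // r0:Mul2,r1:Mul1,r2:4,r3:Add3,r4:6,r5:Add2
cycle 6: CDB Mul1=30; issue MUL r4<-Mul1 // r0:Mul2,r1:30,r2:4,r3:Add3,r4:Mul1,r5:Add2
cycle 7: - // r0:Mul2,r1:30,r2:4,r3:Add3,r4:Mul1,r5:Add2
cycle 8: CDB Add3=17 // r0:Mul2,r1:30,r2:4,r3:17,r4:Mul1,r5:Add2
cycle 9: CDB Add2=37 // r0:Mul2,r1:30,r2:4,r3:17,r4:Mul1,r5:37
cycle 10: - // r0:Mul2,r1:30,r2:4,r3:17,r4:Mul1,r5:37
cycle 11: - // r0:Mul2,r1:30,r2:4,r3:17,r4:Mul1,r5:37
cycle 12: - // r0:Mul2,r1:30,r2:4,r3:17,r4:Mul1,r5:37
cycle 13: CDB Mul1=68 // r0:Mul2,r1:30,r2:4,r3:17,r4:68,r5:37

STATUS = VALUE 68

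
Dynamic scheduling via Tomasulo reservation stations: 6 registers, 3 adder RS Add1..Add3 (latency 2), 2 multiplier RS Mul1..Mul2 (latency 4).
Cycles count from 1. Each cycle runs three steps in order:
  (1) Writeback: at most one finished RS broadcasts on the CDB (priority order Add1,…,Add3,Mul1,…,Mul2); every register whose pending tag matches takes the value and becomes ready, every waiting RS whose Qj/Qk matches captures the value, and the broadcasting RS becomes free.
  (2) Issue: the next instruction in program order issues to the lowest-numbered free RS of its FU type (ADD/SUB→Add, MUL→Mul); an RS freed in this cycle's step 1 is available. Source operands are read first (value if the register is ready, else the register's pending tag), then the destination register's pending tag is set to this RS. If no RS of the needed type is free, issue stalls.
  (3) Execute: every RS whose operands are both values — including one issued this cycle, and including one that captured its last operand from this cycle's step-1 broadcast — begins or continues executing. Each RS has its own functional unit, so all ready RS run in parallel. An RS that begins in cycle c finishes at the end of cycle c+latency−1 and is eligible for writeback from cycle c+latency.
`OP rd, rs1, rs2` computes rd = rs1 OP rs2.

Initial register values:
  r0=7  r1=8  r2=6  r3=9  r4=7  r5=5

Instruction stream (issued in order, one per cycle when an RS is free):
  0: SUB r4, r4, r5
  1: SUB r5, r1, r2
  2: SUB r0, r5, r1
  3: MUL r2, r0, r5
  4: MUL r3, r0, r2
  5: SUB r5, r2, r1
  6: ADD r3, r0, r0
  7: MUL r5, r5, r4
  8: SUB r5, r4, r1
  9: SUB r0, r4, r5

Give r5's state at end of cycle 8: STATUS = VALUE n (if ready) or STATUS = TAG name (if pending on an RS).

c1: issue SUB r4<-Add1 | r0:7,r1:8,r2:6,r3:9,r4:Add1,r5:5
c2: issue SUB r5<-Add2 | r0:7,r1:8,r2:6,r3:9,r4:Add1,r5:Add2
c3: CDB Add1=2; issue SUB r0<-Add1 | r0:Add1,r1:8,r2:6,r3:9,r4:2,r5:Add2
c4: CDB Add2=2; issue MUL r2<-Mul1 | r0:Add1,r1:8,r2:Mul1,r3:9,r4:2,r5:2
c5: issue MUL r3<-Mul2 | r0:Add1,r1:8,r2:Mul1,r3:Mul2,r4:2,r5:2
c6: CDB Add1=-6; issue SUB r5<-Add1 | r0:-6,r1:8,r2:Mul1,r3:Mul2,r4:2,r5:Add1
c7: issue ADD r3<-Add2 | r0:-6,r1:8,r2:Mul1,r3:Add2,r4:2,r5:Add1
c8: stall | r0:-6,r1:8,r2:Mul1,r3:Add2,r4:2,r5:Add1

STATUS = TAG Add1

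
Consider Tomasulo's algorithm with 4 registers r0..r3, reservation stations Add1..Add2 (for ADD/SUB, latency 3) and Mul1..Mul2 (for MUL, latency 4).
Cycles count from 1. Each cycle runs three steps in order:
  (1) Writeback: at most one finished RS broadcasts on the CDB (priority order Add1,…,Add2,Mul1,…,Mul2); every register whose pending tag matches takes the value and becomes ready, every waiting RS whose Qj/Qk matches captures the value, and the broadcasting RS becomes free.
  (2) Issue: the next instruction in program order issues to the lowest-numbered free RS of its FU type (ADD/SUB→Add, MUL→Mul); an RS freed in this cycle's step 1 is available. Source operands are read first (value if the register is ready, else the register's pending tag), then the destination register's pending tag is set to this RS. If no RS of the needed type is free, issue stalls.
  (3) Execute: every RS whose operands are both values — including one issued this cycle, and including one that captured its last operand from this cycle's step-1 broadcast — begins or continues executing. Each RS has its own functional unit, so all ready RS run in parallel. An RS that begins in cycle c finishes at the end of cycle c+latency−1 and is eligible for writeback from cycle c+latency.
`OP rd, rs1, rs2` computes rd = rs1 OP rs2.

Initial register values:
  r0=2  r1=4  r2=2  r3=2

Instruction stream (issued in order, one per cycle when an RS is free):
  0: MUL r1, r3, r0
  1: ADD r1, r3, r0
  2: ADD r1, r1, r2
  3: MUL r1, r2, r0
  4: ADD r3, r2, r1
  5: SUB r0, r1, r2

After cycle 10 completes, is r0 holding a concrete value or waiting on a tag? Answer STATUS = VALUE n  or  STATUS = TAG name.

cycle 1: issue MUL r1<-Mul1 // r0:2,r1:Mul1,r2:2,r3:2
cycle 2: issue ADD r1<-Add1 // r0:2,r1:Add1,r2:2,r3:2
cycle 3: issue ADD r1<-Add2 // r0:2,r1:Add2,r2:2,r3:2
cycle 4: issue MUL r1<-Mul2 // r0:2,r1:Mul2,r2:2,r3:2
cycle 5: CDB Add1=4; issue ADD r3<-Add1 // r0:2,r1:Mul2,r2:2,r3:Add1
cycle 6: CDB Mul1=4; stall // r0:2,r1:Mul2,r2:2,r3:Add1
cycle 7: stall // r0:2,r1:Mul2,r2:2,r3:Add1
cycle 8: CDB Add2=6; issue SUB r0<-Add2 // r0:Add2,r1:Mul2,r2:2,r3:Add1
cycle 9: CDB Mul2=4 // r0:Add2,r1:4,r2:2,r3:Add1
cycle 10: - // r0:Add2,r1:4,r2:2,r3:Add1

STATUS = TAG Add2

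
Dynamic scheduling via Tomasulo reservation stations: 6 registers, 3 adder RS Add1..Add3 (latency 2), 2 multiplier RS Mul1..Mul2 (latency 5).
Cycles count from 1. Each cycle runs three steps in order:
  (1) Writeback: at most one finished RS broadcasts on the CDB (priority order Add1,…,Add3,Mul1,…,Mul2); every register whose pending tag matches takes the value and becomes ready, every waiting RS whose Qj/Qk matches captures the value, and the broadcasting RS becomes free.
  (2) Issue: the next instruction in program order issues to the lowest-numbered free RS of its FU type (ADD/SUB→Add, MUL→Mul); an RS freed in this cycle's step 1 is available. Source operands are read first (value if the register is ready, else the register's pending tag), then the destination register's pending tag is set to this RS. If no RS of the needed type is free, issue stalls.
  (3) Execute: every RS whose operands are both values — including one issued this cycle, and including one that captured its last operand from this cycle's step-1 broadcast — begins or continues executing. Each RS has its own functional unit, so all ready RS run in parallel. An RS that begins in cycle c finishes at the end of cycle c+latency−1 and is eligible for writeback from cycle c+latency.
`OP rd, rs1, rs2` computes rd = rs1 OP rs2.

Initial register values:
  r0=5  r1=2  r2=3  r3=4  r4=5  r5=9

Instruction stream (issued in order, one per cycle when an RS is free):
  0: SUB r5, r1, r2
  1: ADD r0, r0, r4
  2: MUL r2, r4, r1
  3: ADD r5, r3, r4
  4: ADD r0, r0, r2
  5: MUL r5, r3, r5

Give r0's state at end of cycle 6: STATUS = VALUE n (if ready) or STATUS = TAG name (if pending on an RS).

c1: issue SUB r5<-Add1 | r0:5,r1:2,r2:3,r3:4,r4:5,r5:Add1
c2: issue ADD r0<-Add2 | r0:Add2,r1:2,r2:3,r3:4,r4:5,r5:Add1
c3: CDB Add1=-1; issue MUL r2<-Mul1 | r0:Add2,r1:2,r2:Mul1,r3:4,r4:5,r5:-1
c4: CDB Add2=10; issue ADD r5<-Add1 | r0:10,r1:2,r2:Mul1,r3:4,r4:5,r5:Add1
c5: issue ADD r0<-Add2 | r0:Add2,r1:2,r2:Mul1,r3:4,r4:5,r5:Add1
c6: CDB Add1=9; issue MUL r5<-Mul2 | r0:Add2,r1:2,r2:Mul1,r3:4,r4:5,r5:Mul2

STATUS = TAG Add2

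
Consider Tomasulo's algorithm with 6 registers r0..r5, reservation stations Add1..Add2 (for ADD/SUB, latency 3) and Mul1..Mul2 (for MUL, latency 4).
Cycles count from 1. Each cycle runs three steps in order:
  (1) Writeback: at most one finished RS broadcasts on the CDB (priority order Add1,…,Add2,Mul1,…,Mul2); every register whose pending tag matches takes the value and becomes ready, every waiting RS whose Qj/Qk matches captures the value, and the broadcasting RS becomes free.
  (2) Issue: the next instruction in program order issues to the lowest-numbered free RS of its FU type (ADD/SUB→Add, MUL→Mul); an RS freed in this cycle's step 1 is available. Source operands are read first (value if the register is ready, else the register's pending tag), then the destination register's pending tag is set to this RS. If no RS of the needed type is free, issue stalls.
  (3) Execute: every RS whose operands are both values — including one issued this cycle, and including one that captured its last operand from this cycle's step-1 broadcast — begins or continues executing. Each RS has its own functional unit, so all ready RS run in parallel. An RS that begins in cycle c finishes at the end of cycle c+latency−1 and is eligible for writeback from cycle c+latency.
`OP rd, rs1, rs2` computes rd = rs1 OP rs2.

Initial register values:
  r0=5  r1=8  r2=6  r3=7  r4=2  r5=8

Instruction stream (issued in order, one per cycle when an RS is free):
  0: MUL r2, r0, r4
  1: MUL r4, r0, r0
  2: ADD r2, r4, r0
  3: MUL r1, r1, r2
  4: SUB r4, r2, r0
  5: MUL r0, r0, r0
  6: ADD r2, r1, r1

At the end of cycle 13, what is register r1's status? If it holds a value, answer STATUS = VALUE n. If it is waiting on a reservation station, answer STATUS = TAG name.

cycle 1: issue MUL r2<-Mul1 // r0:5,r1:8,r2:Mul1,r3:7,r4:2,r5:8
cycle 2: issue MUL r4<-Mul2 // r0:5,r1:8,r2:Mul1,r3:7,r4:Mul2,r5:8
cycle 3: issue ADD r2<-Add1 // r0:5,r1:8,r2:Add1,r3:7,r4:Mul2,r5:8
cycle 4: stall // r0:5,r1:8,r2:Add1,r3:7,r4:Mul2,r5:8
cycle 5: CDB Mul1=10; issue MUL r1<-Mul1 // r0:5,r1:Mul1,r2:Add1,r3:7,r4:Mul2,r5:8
cycle 6: CDB Mul2=25; issue SUB r4<-Add2 // r0:5,r1:Mul1,r2:Add1,r3:7,r4:Add2,r5:8
cycle 7: issue MUL r0<-Mul2 // r0:Mul2,r1:Mul1,r2:Add1,r3:7,r4:Add2,r5:8
cycle 8: stall // r0:Mul2,r1:Mul1,r2:Add1,r3:7,r4:Add2,r5:8
cycle 9: CDB Add1=30; issue ADD r2<-Add1 // r0:Mul2,r1:Mul1,r2:Add1,r3:7,r4:Add2,r5:8
cycle 10: - // r0:Mul2,r1:Mul1,r2:Add1,r3:7,r4:Add2,r5:8
cycle 11: CDB Mul2=25 // r0:25,r1:Mul1,r2:Add1,r3:7,r4:Add2,r5:8
cycle 12: CDB Add2=25 // r0:25,r1:Mul1,r2:Add1,r3:7,r4:25,r5:8
cycle 13: CDB Mul1=240 // r0:25,r1:240,r2:Add1,r3:7,r4:25,r5:8

STATUS = VALUE 240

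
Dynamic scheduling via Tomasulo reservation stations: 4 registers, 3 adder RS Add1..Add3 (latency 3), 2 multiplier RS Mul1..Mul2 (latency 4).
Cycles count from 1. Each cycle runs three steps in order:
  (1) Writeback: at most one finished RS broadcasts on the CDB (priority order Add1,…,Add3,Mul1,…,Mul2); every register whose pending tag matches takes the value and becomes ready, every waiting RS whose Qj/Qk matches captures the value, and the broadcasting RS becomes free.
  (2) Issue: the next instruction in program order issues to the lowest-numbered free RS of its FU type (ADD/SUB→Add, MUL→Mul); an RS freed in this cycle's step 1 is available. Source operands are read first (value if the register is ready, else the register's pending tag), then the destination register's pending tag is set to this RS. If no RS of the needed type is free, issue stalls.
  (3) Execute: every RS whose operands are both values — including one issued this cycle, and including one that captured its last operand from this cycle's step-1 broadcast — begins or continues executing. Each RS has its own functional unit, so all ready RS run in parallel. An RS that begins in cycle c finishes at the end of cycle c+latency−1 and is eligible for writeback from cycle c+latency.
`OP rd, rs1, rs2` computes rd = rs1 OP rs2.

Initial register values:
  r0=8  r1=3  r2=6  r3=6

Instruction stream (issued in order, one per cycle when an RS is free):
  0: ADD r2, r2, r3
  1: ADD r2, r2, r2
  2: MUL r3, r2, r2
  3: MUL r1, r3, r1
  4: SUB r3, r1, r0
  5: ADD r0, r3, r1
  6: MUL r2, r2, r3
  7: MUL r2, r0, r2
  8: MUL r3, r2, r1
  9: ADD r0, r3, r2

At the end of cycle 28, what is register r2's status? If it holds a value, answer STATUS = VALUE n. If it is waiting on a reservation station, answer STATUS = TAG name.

c1: issue ADD r2<-Add1 | r0:8,r1:3,r2:Add1,r3:6
c2: issue ADD r2<-Add2 | r0:8,r1:3,r2:Add2,r3:6
c3: issue MUL r3<-Mul1 | r0:8,r1:3,r2:Add2,r3:Mul1
c4: CDB Add1=12; issue MUL r1<-Mul2 | r0:8,r1:Mul2,r2:Add2,r3:Mul1
c5: issue SUB r3<-Add1 | r0:8,r1:Mul2,r2:Add2,r3:Add1
c6: issue ADD r0<-Add3 | r0:Add3,r1:Mul2,r2:Add2,r3:Add1
c7: CDB Add2=24; stall | r0:Add3,r1:Mul2,r2:24,r3:Add1
c8: stall | r0:Add3,r1:Mul2,r2:24,r3:Add1
c9: stall | r0:Add3,r1:Mul2,r2:24,r3:Add1
c10: stall | r0:Add3,r1:Mul2,r2:24,r3:Add1
c11: CDB Mul1=576; issue MUL r2<-Mul1 | r0:Add3,r1:Mul2,r2:Mul1,r3:Add1
c12: stall | r0:Add3,r1:Mul2,r2:Mul1,r3:Add1
c13: stall | r0:Add3,r1:Mul2,r2:Mul1,r3:Add1
c14: stall | r0:Add3,r1:Mul2,r2:Mul1,r3:Add1
c15: CDB Mul2=1728; issue MUL r2<-Mul2 | r0:Add3,r1:1728,r2:Mul2,r3:Add1
c16: stall | r0:Add3,r1:1728,r2:Mul2,r3:Add1
c17: stall | r0:Add3,r1:1728,r2:Mul2,r3:Add1
c18: CDB Add1=1720; stall | r0:Add3,r1:1728,r2:Mul2,r3:1720
c19: stall | r0:Add3,r1:1728,r2:Mul2,r3:1720
c20: stall | r0:Add3,r1:1728,r2:Mul2,r3:1720
c21: CDB Add3=3448; stall | r0:3448,r1:1728,r2:Mul2,r3:1720
c22: CDB Mul1=41280; issue MUL r3<-Mul1 | r0:3448,r1:1728,r2:Mul2,r3:Mul1
c23: issue ADD r0<-Add1 | r0:Add1,r1:1728,r2:Mul2,r3:Mul1
c24: - | r0:Add1,r1:1728,r2:Mul2,r3:Mul1
c25: - | r0:Add1,r1:1728,r2:Mul2,r3:Mul1
c26: CDB Mul2=142333440 | r0:Add1,r1:1728,r2:142333440,r3:Mul1
c27: - | r0:Add1,r1:1728,r2:142333440,r3:Mul1
c28: - | r0:Add1,r1:1728,r2:142333440,r3:Mul1

STATUS = VALUE 142333440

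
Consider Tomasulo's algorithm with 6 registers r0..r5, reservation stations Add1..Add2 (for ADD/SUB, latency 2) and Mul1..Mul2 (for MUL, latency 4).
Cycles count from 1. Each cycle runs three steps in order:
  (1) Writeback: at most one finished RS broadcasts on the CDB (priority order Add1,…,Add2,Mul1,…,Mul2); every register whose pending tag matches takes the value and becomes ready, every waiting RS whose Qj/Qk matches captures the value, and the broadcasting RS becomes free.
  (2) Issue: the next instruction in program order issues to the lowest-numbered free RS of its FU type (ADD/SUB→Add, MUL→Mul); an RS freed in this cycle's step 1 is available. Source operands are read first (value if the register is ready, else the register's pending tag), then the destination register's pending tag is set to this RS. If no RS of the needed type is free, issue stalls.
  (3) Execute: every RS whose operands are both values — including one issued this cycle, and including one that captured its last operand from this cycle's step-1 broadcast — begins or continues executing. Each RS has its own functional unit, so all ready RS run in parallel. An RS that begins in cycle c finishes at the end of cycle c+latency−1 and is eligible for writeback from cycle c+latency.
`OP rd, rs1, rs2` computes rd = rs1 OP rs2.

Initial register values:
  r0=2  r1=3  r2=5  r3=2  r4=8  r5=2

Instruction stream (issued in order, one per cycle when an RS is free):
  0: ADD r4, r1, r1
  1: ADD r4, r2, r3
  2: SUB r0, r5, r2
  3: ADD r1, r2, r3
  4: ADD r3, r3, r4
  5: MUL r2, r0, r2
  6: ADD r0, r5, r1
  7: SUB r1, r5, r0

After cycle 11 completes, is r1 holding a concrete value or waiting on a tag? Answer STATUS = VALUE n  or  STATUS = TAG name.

  c1: issue ADD r4<-Add1  regs: r0:2,r1:3,r2:5,r3:2,r4:Add1,r5:2
  c2: issue ADD r4<-Add2  regs: r0:2,r1:3,r2:5,r3:2,r4:Add2,r5:2
  c3: CDB Add1=6; issue SUB r0<-Add1  regs: r0:Add1,r1:3,r2:5,r3:2,r4:Add2,r5:2
  c4: CDB Add2=7; issue ADD r1<-Add2  regs: r0:Add1,r1:Add2,r2:5,r3:2,r4:7,r5:2
  c5: CDB Add1=-3; issue ADD r3<-Add1  regs: r0:-3,r1:Add2,r2:5,r3:Add1,r4:7,r5:2
  c6: CDB Add2=7; issue MUL r2<-Mul1  regs: r0:-3,r1:7,r2:Mul1,r3:Add1,r4:7,r5:2
  c7: CDB Add1=9; issue ADD r0<-Add1  regs: r0:Add1,r1:7,r2:Mul1,r3:9,r4:7,r5:2
  c8: issue SUB r1<-Add2  regs: r0:Add1,r1:Add2,r2:Mul1,r3:9,r4:7,r5:2
  c9: CDB Add1=9  regs: r0:9,r1:Add2,r2:Mul1,r3:9,r4:7,r5:2
  c10: CDB Mul1=-15  regs: r0:9,r1:Add2,r2:-15,r3:9,r4:7,r5:2
  c11: CDB Add2=-7  regs: r0:9,r1:-7,r2:-15,r3:9,r4:7,r5:2

STATUS = VALUE -7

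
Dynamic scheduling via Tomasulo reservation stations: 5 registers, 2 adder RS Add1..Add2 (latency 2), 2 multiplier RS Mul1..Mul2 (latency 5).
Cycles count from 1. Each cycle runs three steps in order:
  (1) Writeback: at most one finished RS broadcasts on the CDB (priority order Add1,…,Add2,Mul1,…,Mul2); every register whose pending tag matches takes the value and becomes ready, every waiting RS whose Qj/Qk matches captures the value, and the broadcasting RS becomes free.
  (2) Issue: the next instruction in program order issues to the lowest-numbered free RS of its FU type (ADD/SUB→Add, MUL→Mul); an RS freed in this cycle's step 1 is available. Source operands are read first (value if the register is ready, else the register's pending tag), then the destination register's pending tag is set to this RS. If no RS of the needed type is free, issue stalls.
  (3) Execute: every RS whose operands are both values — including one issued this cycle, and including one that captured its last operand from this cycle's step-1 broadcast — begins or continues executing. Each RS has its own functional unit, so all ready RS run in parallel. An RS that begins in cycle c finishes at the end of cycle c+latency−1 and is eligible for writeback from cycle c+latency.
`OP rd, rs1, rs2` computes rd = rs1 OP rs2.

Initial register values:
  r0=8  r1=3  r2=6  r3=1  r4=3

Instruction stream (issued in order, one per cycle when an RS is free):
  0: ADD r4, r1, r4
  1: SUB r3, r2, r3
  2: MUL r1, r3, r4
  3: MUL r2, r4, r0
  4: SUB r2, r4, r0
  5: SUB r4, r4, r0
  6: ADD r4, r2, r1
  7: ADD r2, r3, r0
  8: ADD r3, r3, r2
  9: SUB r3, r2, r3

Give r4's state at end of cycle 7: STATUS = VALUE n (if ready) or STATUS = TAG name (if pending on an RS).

c1: issue ADD r4<-Add1 | r0:8,r1:3,r2:6,r3:1,r4:Add1
c2: issue SUB r3<-Add2 | r0:8,r1:3,r2:6,r3:Add2,r4:Add1
c3: CDB Add1=6; issue MUL r1<-Mul1 | r0:8,r1:Mul1,r2:6,r3:Add2,r4:6
c4: CDB Add2=5; issue MUL r2<-Mul2 | r0:8,r1:Mul1,r2:Mul2,r3:5,r4:6
c5: issue SUB r2<-Add1 | r0:8,r1:Mul1,r2:Add1,r3:5,r4:6
c6: issue SUB r4<-Add2 | r0:8,r1:Mul1,r2:Add1,r3:5,r4:Add2
c7: CDB Add1=-2; issue ADD r4<-Add1 | r0:8,r1:Mul1,r2:-2,r3:5,r4:Add1

STATUS = TAG Add1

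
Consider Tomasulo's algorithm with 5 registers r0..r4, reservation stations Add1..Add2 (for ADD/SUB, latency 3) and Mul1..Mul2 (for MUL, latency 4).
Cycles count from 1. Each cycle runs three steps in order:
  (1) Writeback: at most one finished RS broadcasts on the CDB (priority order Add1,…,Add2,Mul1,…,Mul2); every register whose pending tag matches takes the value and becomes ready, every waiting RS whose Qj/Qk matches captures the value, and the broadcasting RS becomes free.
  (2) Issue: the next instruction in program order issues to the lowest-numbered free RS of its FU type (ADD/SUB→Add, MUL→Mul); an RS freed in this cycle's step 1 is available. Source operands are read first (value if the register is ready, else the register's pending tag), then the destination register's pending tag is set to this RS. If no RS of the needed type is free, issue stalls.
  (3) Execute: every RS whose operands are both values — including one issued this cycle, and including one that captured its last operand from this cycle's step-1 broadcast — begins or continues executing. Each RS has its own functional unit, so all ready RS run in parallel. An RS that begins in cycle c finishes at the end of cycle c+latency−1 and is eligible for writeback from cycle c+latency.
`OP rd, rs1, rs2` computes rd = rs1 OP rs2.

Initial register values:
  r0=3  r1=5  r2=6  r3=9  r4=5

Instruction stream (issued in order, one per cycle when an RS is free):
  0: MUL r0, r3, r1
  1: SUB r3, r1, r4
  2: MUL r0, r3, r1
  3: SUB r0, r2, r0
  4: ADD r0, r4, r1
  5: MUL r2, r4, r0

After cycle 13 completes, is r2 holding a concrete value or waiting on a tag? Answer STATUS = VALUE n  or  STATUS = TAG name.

  c1: issue MUL r0<-Mul1  regs: r0:Mul1,r1:5,r2:6,r3:9,r4:5
  c2: issue SUB r3<-Add1  regs: r0:Mul1,r1:5,r2:6,r3:Add1,r4:5
  c3: issue MUL r0<-Mul2  regs: r0:Mul2,r1:5,r2:6,r3:Add1,r4:5
  c4: issue SUB r0<-Add2  regs: r0:Add2,r1:5,r2:6,r3:Add1,r4:5
  c5: CDB Add1=0; issue ADD r0<-Add1  regs: r0:Add1,r1:5,r2:6,r3:0,r4:5
  c6: CDB Mul1=45; issue MUL r2<-Mul1  regs: r0:Add1,r1:5,r2:Mul1,r3:0,r4:5
  c7: -  regs: r0:Add1,r1:5,r2:Mul1,r3:0,r4:5
  c8: CDB Add1=10  regs: r0:10,r1:5,r2:Mul1,r3:0,r4:5
  c9: CDB Mul2=0  regs: r0:10,r1:5,r2:Mul1,r3:0,r4:5
  c10: -  regs: r0:10,r1:5,r2:Mul1,r3:0,r4:5
  c11: -  regs: r0:10,r1:5,r2:Mul1,r3:0,r4:5
  c12: CDB Add2=6  regs: r0:10,r1:5,r2:Mul1,r3:0,r4:5
  c13: CDB Mul1=50  regs: r0:10,r1:5,r2:50,r3:0,r4:5

STATUS = VALUE 50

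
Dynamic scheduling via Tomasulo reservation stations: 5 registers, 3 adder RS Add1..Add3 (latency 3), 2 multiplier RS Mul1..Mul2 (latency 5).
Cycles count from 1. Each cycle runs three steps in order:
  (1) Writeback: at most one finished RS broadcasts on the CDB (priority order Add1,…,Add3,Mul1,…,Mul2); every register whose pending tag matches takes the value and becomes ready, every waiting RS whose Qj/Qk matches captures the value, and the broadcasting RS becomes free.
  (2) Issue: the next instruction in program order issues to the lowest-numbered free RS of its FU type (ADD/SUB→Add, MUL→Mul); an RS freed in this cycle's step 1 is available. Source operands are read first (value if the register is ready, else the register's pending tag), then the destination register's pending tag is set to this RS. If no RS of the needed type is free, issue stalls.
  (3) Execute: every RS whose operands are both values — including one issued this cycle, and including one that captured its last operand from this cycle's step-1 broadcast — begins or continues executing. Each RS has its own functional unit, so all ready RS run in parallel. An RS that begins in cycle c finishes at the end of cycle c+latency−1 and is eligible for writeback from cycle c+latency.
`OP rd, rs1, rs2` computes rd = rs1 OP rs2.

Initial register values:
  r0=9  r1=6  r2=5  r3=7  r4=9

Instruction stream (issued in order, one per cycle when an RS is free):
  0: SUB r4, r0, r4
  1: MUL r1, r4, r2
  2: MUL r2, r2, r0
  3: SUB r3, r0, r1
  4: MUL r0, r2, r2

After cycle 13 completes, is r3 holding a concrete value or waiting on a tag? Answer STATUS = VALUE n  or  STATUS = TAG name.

  c1: issue SUB r4<-Add1  regs: r0:9,r1:6,r2:5,r3:7,r4:Add1
  c2: issue MUL r1<-Mul1  regs: r0:9,r1:Mul1,r2:5,r3:7,r4:Add1
  c3: issue MUL r2<-Mul2  regs: r0:9,r1:Mul1,r2:Mul2,r3:7,r4:Add1
  c4: CDB Add1=0; issue SUB r3<-Add1  regs: r0:9,r1:Mul1,r2:Mul2,r3:Add1,r4:0
  c5: stall  regs: r0:9,r1:Mul1,r2:Mul2,r3:Add1,r4:0
  c6: stall  regs: r0:9,r1:Mul1,r2:Mul2,r3:Add1,r4:0
  c7: stall  regs: r0:9,r1:Mul1,r2:Mul2,r3:Add1,r4:0
  c8: CDB Mul2=45; issue MUL r0<-Mul2  regs: r0:Mul2,r1:Mul1,r2:45,r3:Add1,r4:0
  c9: CDB Mul1=0  regs: r0:Mul2,r1:0,r2:45,r3:Add1,r4:0
  c10: -  regs: r0:Mul2,r1:0,r2:45,r3:Add1,r4:0
  c11: -  regs: r0:Mul2,r1:0,r2:45,r3:Add1,r4:0
  c12: CDB Add1=9  regs: r0:Mul2,r1:0,r2:45,r3:9,r4:0
  c13: CDB Mul2=2025  regs: r0:2025,r1:0,r2:45,r3:9,r4:0

STATUS = VALUE 9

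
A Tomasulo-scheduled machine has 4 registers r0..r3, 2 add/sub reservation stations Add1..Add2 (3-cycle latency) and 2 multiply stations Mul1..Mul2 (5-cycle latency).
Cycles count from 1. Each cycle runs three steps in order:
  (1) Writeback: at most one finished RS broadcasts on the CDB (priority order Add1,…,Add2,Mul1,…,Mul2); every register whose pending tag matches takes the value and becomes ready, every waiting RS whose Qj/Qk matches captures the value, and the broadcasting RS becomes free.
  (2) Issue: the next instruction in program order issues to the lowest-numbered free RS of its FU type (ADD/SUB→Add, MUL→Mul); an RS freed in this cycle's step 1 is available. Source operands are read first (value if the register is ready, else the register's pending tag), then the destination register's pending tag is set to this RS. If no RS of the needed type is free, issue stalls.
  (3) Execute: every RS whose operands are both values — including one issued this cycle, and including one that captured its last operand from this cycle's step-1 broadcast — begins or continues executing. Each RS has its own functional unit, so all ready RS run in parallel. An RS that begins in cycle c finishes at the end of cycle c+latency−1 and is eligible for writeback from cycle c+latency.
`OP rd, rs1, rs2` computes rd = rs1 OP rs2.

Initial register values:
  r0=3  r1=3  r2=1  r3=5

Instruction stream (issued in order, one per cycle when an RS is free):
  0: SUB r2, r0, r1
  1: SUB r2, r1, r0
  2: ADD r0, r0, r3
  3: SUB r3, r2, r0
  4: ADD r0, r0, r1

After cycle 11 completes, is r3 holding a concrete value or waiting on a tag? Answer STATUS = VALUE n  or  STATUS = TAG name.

STATUS = VALUE -8

  c1: issue SUB r2<-Add1  regs: r0:3,r1:3,r2:Add1,r3:5
  c2: issue SUB r2<-Add2  regs: r0:3,r1:3,r2:Add2,r3:5
  c3: stall  regs: r0:3,r1:3,r2:Add2,r3:5
  c4: CDB Add1=0; issue ADD r0<-Add1  regs: r0:Add1,r1:3,r2:Add2,r3:5
  c5: CDB Add2=0; issue SUB r3<-Add2  regs: r0:Add1,r1:3,r2:0,r3:Add2
  c6: stall  regs: r0:Add1,r1:3,r2:0,r3:Add2
  c7: CDB Add1=8; issue ADD r0<-Add1  regs: r0:Add1,r1:3,r2:0,r3:Add2
  c8: -  regs: r0:Add1,r1:3,r2:0,r3:Add2
  c9: -  regs: r0:Add1,r1:3,r2:0,r3:Add2
  c10: CDB Add1=11  regs: r0:11,r1:3,r2:0,r3:Add2
  c11: CDB Add2=-8  regs: r0:11,r1:3,r2:0,r3:-8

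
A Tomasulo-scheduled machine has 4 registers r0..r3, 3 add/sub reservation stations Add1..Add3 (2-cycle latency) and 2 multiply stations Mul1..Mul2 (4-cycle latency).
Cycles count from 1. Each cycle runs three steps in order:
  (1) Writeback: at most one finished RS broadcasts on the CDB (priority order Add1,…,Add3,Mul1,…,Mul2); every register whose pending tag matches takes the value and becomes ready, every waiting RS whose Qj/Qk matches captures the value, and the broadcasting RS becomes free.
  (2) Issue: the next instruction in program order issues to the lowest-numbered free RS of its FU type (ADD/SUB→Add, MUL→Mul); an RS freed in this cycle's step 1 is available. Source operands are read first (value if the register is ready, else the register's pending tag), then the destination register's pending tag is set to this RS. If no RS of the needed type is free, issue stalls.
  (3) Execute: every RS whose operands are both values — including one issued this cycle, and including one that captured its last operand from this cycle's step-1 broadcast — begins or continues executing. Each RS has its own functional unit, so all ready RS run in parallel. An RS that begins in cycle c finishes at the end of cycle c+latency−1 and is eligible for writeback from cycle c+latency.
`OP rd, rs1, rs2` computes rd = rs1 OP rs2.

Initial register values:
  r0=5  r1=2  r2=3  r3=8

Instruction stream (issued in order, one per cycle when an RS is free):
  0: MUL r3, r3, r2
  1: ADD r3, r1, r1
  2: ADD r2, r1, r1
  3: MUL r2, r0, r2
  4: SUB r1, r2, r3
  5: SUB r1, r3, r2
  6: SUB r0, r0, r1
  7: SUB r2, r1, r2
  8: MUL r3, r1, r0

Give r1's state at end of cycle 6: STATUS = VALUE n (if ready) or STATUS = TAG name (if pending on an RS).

STATUS = TAG Add2

cycle 1: issue MUL r3<-Mul1 // r0:5,r1:2,r2:3,r3:Mul1
cycle 2: issue ADD r3<-Add1 // r0:5,r1:2,r2:3,r3:Add1
cycle 3: issue ADD r2<-Add2 // r0:5,r1:2,r2:Add2,r3:Add1
cycle 4: CDB Add1=4; issue MUL r2<-Mul2 // r0:5,r1:2,r2:Mul2,r3:4
cycle 5: CDB Add2=4; issue SUB r1<-Add1 // r0:5,r1:Add1,r2:Mul2,r3:4
cycle 6: CDB Mul1=24; issue SUB r1<-Add2 // r0:5,r1:Add2,r2:Mul2,r3:4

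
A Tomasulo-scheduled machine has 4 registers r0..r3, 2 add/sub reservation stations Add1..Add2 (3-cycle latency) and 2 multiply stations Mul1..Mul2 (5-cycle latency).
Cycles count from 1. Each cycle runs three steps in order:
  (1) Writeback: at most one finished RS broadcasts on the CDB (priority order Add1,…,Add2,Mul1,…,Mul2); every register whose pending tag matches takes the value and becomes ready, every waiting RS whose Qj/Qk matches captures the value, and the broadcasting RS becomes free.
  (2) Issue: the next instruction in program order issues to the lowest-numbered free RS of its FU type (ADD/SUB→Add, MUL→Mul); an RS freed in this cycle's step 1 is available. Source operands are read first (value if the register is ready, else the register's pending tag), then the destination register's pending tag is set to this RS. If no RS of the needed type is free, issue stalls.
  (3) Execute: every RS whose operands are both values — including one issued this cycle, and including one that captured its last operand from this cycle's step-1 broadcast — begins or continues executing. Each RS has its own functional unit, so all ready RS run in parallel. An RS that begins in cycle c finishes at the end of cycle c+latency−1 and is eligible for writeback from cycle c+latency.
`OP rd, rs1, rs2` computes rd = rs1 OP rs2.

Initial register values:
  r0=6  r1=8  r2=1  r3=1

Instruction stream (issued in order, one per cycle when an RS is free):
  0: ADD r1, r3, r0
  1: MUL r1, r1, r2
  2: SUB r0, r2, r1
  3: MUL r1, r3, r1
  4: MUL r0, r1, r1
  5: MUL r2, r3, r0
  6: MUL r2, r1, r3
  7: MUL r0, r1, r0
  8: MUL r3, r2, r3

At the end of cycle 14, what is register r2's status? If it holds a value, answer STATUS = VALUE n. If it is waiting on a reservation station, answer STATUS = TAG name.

cycle 1: issue ADD r1<-Add1 // r0:6,r1:Add1,r2:1,r3:1
cycle 2: issue MUL r1<-Mul1 // r0:6,r1:Mul1,r2:1,r3:1
cycle 3: issue SUB r0<-Add2 // r0:Add2,r1:Mul1,r2:1,r3:1
cycle 4: CDB Add1=7; issue MUL r1<-Mul2 // r0:Add2,r1:Mul2,r2:1,r3:1
cycle 5: stall // r0:Add2,r1:Mul2,r2:1,r3:1
cycle 6: stall // r0:Add2,r1:Mul2,r2:1,r3:1
cycle 7: stall // r0:Add2,r1:Mul2,r2:1,r3:1
cycle 8: stall // r0:Add2,r1:Mul2,r2:1,r3:1
cycle 9: CDB Mul1=7; issue MUL r0<-Mul1 // r0:Mul1,r1:Mul2,r2:1,r3:1
cycle 10: stall // r0:Mul1,r1:Mul2,r2:1,r3:1
cycle 11: stall // r0:Mul1,r1:Mul2,r2:1,r3:1
cycle 12: CDB Add2=-6; stall // r0:Mul1,r1:Mul2,r2:1,r3:1
cycle 13: stall // r0:Mul1,r1:Mul2,r2:1,r3:1
cycle 14: CDB Mul2=7; issue MUL r2<-Mul2 // r0:Mul1,r1:7,r2:Mul2,r3:1

STATUS = TAG Mul2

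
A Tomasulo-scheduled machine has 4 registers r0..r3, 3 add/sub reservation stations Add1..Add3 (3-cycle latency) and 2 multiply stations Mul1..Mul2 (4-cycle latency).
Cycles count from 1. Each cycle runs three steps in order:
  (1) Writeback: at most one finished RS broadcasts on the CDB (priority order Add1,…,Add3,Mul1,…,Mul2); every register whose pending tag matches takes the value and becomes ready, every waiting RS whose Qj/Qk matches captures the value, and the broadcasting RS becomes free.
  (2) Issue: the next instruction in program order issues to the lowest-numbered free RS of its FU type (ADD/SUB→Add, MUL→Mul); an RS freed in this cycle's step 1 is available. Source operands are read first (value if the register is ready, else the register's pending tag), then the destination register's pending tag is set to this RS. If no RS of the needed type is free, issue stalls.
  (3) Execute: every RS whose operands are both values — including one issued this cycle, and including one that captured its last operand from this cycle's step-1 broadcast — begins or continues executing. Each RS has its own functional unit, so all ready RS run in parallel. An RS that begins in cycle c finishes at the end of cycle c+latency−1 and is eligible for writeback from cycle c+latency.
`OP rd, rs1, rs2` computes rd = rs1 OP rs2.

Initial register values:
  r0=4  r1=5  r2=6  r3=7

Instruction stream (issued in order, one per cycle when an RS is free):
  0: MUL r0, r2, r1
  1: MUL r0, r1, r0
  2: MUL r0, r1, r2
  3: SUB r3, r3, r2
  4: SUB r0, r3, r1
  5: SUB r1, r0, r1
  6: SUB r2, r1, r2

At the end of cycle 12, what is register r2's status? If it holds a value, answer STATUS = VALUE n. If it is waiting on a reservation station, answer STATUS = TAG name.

STATUS = TAG Add1

cycle 1: issue MUL r0<-Mul1 // r0:Mul1,r1:5,r2:6,r3:7
cycle 2: issue MUL r0<-Mul2 // r0:Mul2,r1:5,r2:6,r3:7
cycle 3: stall // r0:Mul2,r1:5,r2:6,r3:7
cycle 4: stall // r0:Mul2,r1:5,r2:6,r3:7
cycle 5: CDB Mul1=30; issue MUL r0<-Mul1 // r0:Mul1,r1:5,r2:6,r3:7
cycle 6: issue SUB r3<-Add1 // r0:Mul1,r1:5,r2:6,r3:Add1
cycle 7: issue SUB r0<-Add2 // r0:Add2,r1:5,r2:6,r3:Add1
cycle 8: issue SUB r1<-Add3 // r0:Add2,r1:Add3,r2:6,r3:Add1
cycle 9: CDB Add1=1; issue SUB r2<-Add1 // r0:Add2,r1:Add3,r2:Add1,r3:1
cycle 10: CDB Mul1=30 // r0:Add2,r1:Add3,r2:Add1,r3:1
cycle 11: CDB Mul2=150 // r0:Add2,r1:Add3,r2:Add1,r3:1
cycle 12: CDB Add2=-4 // r0:-4,r1:Add3,r2:Add1,r3:1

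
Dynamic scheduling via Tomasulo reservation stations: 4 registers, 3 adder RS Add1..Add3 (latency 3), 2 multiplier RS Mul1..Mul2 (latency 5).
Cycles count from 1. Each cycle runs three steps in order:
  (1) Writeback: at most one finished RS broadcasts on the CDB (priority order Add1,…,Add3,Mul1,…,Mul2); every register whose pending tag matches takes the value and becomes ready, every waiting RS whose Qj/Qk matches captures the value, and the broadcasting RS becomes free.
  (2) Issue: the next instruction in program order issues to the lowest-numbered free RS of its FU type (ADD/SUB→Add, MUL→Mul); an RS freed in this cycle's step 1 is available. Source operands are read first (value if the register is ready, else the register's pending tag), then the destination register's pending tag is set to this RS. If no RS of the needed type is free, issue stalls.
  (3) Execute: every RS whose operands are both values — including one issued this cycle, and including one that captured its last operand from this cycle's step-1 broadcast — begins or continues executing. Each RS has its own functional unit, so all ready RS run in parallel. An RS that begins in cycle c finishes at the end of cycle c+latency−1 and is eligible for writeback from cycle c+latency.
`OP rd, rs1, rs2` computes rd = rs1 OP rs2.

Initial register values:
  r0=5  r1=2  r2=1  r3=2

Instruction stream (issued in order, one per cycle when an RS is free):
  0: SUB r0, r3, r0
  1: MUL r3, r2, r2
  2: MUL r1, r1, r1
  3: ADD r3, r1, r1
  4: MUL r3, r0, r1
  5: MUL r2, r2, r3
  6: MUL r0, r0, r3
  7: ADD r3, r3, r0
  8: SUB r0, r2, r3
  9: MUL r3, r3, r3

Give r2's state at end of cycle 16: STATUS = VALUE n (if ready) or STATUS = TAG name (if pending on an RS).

STATUS = TAG Mul2

cycle 1: issue SUB r0<-Add1 // r0:Add1,r1:2,r2:1,r3:2
cycle 2: issue MUL r3<-Mul1 // r0:Add1,r1:2,r2:1,r3:Mul1
cycle 3: issue MUL r1<-Mul2 // r0:Add1,r1:Mul2,r2:1,r3:Mul1
cycle 4: CDB Add1=-3; issue ADD r3<-Add1 // r0:-3,r1:Mul2,r2:1,r3:Add1
cycle 5: stall // r0:-3,r1:Mul2,r2:1,r3:Add1
cycle 6: stall // r0:-3,r1:Mul2,r2:1,r3:Add1
cycle 7: CDB Mul1=1; issue MUL r3<-Mul1 // r0:-3,r1:Mul2,r2:1,r3:Mul1
cycle 8: CDB Mul2=4; issue MUL r2<-Mul2 // r0:-3,r1:4,r2:Mul2,r3:Mul1
cycle 9: stall // r0:-3,r1:4,r2:Mul2,r3:Mul1
cycle 10: stall // r0:-3,r1:4,r2:Mul2,r3:Mul1
cycle 11: CDB Add1=8; stall // r0:-3,r1:4,r2:Mul2,r3:Mul1
cycle 12: stall // r0:-3,r1:4,r2:Mul2,r3:Mul1
cycle 13: CDB Mul1=-12; issue MUL r0<-Mul1 // r0:Mul1,r1:4,r2:Mul2,r3:-12
cycle 14: issue ADD r3<-Add1 // r0:Mul1,r1:4,r2:Mul2,r3:Add1
cycle 15: issue SUB r0<-Add2 // r0:Add2,r1:4,r2:Mul2,r3:Add1
cycle 16: stall // r0:Add2,r1:4,r2:Mul2,r3:Add1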